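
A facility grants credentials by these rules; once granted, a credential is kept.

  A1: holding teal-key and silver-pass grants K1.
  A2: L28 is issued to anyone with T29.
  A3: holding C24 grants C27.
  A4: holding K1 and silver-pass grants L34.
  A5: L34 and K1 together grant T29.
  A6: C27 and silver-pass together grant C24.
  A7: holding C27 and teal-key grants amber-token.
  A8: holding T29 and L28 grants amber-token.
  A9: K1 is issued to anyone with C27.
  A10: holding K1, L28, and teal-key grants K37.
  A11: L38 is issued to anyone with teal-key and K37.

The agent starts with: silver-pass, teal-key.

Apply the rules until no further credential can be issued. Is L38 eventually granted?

Holding teal-key and silver-pass grants K1 (A1).
Holding K1 and silver-pass grants L34 (A4).
Holding L34 and K1 grants T29 (A5).
Holding T29 grants L28 (A2).
Holding K1, L28, and teal-key grants K37 (A10).
Holding teal-key and K37 grants L38 (A11).

Yes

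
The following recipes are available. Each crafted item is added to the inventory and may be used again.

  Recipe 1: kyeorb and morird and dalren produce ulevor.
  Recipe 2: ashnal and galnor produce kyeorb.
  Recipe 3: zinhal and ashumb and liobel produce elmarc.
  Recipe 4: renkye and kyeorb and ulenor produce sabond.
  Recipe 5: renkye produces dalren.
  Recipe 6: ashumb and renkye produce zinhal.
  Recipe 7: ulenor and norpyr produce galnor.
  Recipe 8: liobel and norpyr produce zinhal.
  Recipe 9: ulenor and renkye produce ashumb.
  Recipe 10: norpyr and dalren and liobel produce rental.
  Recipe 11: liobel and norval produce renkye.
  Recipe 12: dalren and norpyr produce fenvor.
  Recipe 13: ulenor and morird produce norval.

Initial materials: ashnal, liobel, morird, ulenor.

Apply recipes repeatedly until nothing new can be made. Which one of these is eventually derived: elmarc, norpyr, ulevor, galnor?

Using Recipe 13, ulenor and morird make norval.
Using Recipe 11, liobel and norval make renkye.
Using Recipe 9, ulenor and renkye make ashumb.
ashumb and renkye → zinhal (Recipe 6).
Using Recipe 3, zinhal, ashumb, and liobel make elmarc.
galnor would need ulenor and norpyr (Recipe 7), but norpyr is never obtained. ulevor would need kyeorb, morird, and dalren (Recipe 1), but kyeorb is never obtained. No rule produces norpyr, and it is not given.

elmarc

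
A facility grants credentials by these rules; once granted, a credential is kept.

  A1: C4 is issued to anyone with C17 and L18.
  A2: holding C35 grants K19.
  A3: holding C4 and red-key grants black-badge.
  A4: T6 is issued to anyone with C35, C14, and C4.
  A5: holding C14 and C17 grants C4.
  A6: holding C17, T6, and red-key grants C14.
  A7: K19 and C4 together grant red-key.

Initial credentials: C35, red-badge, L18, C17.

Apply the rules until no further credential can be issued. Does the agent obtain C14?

C14 would need C17, T6, and red-key (A6), but T6 is never granted.

No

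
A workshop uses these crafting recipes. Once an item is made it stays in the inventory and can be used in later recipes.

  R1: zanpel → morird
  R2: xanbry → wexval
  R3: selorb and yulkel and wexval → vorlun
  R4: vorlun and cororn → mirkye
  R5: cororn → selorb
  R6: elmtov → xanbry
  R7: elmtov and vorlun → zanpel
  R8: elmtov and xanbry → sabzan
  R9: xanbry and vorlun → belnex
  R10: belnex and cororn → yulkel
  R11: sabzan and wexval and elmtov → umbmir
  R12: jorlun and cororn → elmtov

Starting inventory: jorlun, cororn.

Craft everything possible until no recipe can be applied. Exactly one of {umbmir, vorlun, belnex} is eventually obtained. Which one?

umbmir

jorlun and cororn → elmtov (R12).
elmtov → xanbry (R6).
Using R8, elmtov and xanbry make sabzan.
Using R2, xanbry makes wexval.
sabzan and wexval and elmtov → umbmir (R11).
belnex would need xanbry and vorlun (R9), but vorlun is never obtained. vorlun would need selorb, yulkel, and wexval (R3), but yulkel is never obtained.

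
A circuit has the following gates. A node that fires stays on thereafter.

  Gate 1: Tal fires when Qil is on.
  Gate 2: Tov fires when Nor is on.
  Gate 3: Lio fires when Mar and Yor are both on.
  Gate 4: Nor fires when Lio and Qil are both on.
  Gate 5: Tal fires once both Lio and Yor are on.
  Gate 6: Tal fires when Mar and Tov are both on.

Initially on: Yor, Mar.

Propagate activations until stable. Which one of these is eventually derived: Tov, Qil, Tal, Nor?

Gate 3: Mar and Yor on → Lio on.
Lio and Yor are on, so Tal fires (Gate 5).
Tov would need Nor (Gate 2), but Nor never turns on. Nor would need Lio and Qil (Gate 4), but Qil never turns on. No rule produces Qil, and it is not given.

Tal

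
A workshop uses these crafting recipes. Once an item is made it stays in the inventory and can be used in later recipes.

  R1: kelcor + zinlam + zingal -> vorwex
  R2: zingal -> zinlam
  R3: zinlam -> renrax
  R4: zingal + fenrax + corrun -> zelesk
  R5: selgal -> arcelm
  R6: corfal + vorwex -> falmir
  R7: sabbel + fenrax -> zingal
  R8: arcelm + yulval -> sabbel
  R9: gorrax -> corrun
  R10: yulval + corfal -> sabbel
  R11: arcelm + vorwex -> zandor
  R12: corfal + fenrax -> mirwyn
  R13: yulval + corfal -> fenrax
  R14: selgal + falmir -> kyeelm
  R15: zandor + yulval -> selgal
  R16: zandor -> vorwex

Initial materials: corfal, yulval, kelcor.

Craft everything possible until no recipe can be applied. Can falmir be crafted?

Using R13, yulval and corfal make fenrax.
yulval + corfal -> sabbel (R10).
Using R7, sabbel and fenrax make zingal.
Using R2, zingal makes zinlam.
Using R1, kelcor, zinlam, and zingal make vorwex.
Using R6, corfal and vorwex make falmir.

Yes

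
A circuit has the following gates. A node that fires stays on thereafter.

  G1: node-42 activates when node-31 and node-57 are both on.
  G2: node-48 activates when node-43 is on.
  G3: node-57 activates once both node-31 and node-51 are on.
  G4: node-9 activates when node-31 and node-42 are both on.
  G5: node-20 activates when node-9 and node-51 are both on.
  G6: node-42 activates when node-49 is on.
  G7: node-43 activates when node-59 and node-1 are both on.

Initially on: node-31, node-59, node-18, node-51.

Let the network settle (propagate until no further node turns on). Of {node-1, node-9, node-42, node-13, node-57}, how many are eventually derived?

3

G3: node-31 and node-51 on → node-57 on.
node-31 and node-57 are on, so node-42 activates (G1).
G4: node-31 and node-42 on → node-9 on.
No rule produces node-1, and it is not given.
node-9: reached.
node-42: reached.
No rule produces node-13, and it is not given.
node-57: reached.
Reached: node-9, node-42, and node-57 — 3 of the 5.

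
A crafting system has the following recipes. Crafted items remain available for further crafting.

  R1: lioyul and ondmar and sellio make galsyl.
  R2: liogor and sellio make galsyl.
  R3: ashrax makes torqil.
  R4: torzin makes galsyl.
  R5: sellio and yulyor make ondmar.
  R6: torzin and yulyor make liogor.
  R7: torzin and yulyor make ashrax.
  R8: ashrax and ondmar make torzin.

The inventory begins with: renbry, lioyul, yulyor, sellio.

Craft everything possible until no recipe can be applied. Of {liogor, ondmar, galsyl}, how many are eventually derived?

sellio and yulyor → ondmar (R5).
Using R1, lioyul, ondmar, and sellio make galsyl.
liogor would need torzin and yulyor (R6), but torzin is never obtained.
ondmar: reached.
galsyl: reached.
Reached: ondmar and galsyl — 2 of the 3.

2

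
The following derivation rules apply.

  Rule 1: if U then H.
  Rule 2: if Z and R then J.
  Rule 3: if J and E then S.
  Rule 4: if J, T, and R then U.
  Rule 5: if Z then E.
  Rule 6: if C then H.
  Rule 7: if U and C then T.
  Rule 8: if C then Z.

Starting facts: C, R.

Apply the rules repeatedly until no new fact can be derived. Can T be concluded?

T would need U and C (Rule 7), but U is never established.

No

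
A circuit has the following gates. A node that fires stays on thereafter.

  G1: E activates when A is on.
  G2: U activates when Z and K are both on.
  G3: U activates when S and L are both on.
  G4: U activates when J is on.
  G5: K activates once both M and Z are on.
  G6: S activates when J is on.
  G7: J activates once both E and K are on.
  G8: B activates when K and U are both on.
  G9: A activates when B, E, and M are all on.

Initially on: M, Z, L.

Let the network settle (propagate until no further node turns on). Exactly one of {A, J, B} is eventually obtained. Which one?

G5: M and Z on → K on.
Z and K are on, so U activates (G2).
K and U are on, so B activates (G8).
J would need E and K (G7), but E never turns on. A would need B, E, and M (G9), but E never turns on.

B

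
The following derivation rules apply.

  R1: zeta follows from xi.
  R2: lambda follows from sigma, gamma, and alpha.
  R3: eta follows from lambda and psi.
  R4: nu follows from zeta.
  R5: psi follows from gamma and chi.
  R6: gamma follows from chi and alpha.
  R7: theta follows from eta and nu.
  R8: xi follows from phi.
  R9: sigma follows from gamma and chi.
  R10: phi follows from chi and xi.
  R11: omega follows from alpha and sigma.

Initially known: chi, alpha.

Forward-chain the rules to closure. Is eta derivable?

Yes

chi and alpha hold, so gamma follows (R6).
gamma and chi hold, so psi follows (R5).
gamma and chi hold, so sigma follows (R9).
From sigma, gamma, and alpha, R2 gives lambda.
lambda and psi hold, so eta follows (R3).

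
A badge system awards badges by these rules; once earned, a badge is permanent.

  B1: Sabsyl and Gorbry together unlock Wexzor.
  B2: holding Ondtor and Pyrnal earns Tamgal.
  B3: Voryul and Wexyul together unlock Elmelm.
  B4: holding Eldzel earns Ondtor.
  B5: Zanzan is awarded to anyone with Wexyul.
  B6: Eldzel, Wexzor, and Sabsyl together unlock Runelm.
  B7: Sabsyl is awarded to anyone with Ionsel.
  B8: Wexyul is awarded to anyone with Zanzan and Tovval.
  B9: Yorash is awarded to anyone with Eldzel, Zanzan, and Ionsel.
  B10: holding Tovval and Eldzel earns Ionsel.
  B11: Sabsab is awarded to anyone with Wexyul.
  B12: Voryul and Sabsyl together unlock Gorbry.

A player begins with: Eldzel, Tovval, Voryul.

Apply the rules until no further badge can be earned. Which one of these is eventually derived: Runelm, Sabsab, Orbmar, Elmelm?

With Tovval and Eldzel, Ionsel is earned (B10).
With Ionsel, Sabsyl is earned (B7).
With Voryul and Sabsyl, Gorbry is earned (B12).
With Sabsyl and Gorbry, Wexzor is earned (B1).
With Eldzel, Wexzor, and Sabsyl, Runelm is earned (B6).
Elmelm would need Voryul and Wexyul (B3), but Wexyul is never earned. Sabsab would need Wexyul (B11), but Wexyul is never earned. No rule produces Orbmar, and it is not given.

Runelm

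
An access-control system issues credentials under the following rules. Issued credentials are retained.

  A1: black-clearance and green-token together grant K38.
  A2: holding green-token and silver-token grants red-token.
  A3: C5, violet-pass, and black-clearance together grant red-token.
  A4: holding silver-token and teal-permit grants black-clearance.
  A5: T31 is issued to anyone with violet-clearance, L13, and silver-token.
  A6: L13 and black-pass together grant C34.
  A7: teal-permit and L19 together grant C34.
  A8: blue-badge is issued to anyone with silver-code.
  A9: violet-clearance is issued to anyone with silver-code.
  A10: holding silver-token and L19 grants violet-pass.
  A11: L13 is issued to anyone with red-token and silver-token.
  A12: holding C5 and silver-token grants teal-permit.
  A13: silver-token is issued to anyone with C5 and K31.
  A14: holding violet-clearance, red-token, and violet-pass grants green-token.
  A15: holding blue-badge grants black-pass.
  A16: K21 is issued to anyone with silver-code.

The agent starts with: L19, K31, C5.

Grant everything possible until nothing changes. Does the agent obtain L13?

Holding C5 and K31 grants silver-token (A13).
Holding silver-token and L19 grants violet-pass (A10).
Holding C5 and silver-token grants teal-permit (A12).
Holding silver-token and teal-permit grants black-clearance (A4).
Holding C5, violet-pass, and black-clearance grants red-token (A3).
Holding red-token and silver-token grants L13 (A11).

Yes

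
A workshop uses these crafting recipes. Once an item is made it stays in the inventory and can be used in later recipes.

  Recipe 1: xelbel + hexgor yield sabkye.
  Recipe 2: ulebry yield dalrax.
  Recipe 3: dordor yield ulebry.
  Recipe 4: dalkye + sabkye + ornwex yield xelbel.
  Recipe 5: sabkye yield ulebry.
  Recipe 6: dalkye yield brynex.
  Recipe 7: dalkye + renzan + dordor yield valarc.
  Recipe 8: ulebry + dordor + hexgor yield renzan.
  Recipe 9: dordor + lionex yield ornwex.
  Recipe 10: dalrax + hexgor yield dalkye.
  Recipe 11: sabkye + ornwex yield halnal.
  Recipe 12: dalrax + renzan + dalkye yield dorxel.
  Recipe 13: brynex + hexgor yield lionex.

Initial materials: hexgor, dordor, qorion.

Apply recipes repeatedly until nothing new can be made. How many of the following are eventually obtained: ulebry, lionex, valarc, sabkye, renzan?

Using Recipe 3, dordor makes ulebry.
Using Recipe 8, ulebry, dordor, and hexgor make renzan.
ulebry → dalrax (Recipe 2).
dalrax + hexgor → dalkye (Recipe 10).
dalkye + renzan + dordor → valarc (Recipe 7).
Using Recipe 6, dalkye makes brynex.
brynex + hexgor → lionex (Recipe 13).
ulebry: reached.
lionex: reached.
valarc: reached.
sabkye would need xelbel and hexgor (Recipe 1), but xelbel is never obtained.
renzan: reached.
Reached: ulebry, lionex, valarc, and renzan — 4 of the 5.

4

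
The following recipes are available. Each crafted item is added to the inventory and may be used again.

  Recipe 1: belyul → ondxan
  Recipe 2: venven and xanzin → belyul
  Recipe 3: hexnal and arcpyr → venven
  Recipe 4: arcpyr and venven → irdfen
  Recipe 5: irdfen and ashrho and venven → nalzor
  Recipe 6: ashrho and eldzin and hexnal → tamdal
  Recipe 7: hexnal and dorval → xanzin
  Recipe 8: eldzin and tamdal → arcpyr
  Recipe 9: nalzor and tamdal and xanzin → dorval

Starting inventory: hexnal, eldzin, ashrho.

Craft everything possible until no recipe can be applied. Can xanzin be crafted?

xanzin would need hexnal and dorval (Recipe 7), but dorval is never obtained.

No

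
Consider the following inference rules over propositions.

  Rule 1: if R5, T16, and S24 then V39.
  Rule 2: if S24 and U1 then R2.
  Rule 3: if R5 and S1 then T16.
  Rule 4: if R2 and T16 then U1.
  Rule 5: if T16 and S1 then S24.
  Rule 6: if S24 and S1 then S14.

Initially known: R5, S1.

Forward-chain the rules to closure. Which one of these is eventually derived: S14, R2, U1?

S14

From R5 and S1, Rule 3 gives T16.
T16 and S1 hold, so S24 follows (Rule 5).
S24 and S1 hold, so S14 follows (Rule 6).
U1 would need R2 and T16 (Rule 4), but R2 is never established. R2 would need S24 and U1 (Rule 2), but U1 is never established.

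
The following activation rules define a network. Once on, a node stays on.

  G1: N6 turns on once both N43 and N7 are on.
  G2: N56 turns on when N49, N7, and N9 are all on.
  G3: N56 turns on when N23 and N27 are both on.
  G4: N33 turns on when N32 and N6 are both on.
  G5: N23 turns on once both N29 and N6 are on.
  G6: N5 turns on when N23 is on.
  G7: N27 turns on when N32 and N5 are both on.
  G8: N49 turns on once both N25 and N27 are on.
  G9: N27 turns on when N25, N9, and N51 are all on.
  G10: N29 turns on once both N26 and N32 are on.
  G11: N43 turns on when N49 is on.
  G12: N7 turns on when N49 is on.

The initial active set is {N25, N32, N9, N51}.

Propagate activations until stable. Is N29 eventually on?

N29 would need N26 and N32 (G10), but N26 never turns on.

No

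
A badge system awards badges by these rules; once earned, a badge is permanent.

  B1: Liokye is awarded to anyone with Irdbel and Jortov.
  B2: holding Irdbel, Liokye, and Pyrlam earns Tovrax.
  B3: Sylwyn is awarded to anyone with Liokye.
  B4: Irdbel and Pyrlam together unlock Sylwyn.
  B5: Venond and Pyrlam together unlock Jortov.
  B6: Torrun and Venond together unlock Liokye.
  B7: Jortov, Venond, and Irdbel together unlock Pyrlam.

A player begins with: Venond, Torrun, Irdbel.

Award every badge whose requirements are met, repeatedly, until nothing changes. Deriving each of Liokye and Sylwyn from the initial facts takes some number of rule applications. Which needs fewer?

Liokye

Liokye: With Torrun and Venond, Liokye is earned (B6). [1 rule application]
Sylwyn: With Torrun and Venond, Liokye is earned (B6). With Liokye, Sylwyn is earned (B3). [2 rule applications]
Liokye needs fewer.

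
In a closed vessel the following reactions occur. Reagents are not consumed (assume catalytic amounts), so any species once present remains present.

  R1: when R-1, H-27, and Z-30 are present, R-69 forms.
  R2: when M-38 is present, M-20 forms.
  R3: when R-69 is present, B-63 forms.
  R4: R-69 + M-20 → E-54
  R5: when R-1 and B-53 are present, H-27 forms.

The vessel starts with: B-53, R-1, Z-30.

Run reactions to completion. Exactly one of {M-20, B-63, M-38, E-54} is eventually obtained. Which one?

B-63

R-1 and B-53 present → H-27 forms (R5).
R-1, H-27, and Z-30 present → R-69 forms (R1).
R-69 present → B-63 forms (R3).
M-20 would need M-38 (R2), but M-38 never forms. E-54 would need R-69 and M-20 (R4), but M-20 never forms. No rule produces M-38, and it is not given.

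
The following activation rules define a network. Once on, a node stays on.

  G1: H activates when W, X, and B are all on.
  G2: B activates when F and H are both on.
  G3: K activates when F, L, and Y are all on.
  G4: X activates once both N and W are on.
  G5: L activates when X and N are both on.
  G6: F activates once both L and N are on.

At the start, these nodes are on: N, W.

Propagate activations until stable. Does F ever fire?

G4: N and W on → X on.
G5: X and N on → L on.
G6: L and N on → F on.

Yes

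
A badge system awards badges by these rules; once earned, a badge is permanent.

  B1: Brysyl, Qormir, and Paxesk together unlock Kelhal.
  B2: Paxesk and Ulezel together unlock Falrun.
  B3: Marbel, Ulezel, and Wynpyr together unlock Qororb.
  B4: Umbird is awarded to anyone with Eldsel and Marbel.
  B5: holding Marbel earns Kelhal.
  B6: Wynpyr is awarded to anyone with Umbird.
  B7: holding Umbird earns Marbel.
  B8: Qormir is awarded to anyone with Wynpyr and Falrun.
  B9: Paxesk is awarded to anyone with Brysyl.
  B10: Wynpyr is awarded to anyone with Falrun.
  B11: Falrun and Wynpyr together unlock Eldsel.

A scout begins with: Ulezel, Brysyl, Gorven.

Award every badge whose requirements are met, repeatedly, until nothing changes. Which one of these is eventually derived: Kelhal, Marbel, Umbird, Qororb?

Kelhal

With Brysyl, Paxesk is earned (B9).
With Paxesk and Ulezel, Falrun is earned (B2).
With Falrun, Wynpyr is earned (B10).
With Wynpyr and Falrun, Qormir is earned (B8).
With Brysyl, Qormir, and Paxesk, Kelhal is earned (B1).
Qororb would need Marbel, Ulezel, and Wynpyr (B3), but Marbel is never earned. Umbird would need Eldsel and Marbel (B4), but Marbel is never earned. Marbel would need Umbird (B7), but Umbird is never earned.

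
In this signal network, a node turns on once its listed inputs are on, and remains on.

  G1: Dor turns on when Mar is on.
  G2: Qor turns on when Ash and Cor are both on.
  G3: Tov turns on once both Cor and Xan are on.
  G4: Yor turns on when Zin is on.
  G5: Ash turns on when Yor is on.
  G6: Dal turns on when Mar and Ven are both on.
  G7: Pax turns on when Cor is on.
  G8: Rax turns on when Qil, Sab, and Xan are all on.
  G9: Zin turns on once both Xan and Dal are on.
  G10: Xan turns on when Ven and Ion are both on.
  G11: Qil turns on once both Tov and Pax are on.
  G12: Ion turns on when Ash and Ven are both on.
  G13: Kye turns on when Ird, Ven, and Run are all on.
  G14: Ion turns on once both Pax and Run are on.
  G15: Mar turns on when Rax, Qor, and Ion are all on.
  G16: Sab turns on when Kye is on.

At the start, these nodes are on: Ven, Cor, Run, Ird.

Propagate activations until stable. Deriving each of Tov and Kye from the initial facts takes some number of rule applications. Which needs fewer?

Kye: Ird, Ven, and Run are on, so Kye turns on (G13). [1 rule application]
Tov: G7: Cor on → Pax on. Pax and Run are on, so Ion turns on (G14). Ven and Ion are on, so Xan turns on (G10). G3: Cor and Xan on → Tov on. [4 rule applications]
Kye needs fewer.

Kye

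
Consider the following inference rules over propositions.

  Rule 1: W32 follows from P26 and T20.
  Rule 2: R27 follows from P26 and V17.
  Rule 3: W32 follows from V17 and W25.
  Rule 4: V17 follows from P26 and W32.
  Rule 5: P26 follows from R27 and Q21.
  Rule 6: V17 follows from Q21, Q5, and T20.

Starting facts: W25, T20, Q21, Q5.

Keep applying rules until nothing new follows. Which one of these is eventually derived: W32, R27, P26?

From Q21, Q5, and T20, Rule 6 gives V17.
V17 and W25 hold, so W32 follows (Rule 3).
R27 would need P26 and V17 (Rule 2), but P26 is never established. P26 would need R27 and Q21 (Rule 5), but R27 is never established.

W32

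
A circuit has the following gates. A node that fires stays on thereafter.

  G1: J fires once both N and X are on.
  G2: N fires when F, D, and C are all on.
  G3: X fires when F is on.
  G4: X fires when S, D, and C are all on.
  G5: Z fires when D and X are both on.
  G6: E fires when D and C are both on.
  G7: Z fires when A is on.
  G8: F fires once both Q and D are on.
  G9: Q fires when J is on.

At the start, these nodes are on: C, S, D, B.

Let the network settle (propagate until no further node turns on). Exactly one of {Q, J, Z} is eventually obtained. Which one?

S, D, and C are on, so X fires (G4).
D and X are on, so Z fires (G5).
J would need N and X (G1), but N never turns on. Q would need J (G9), but J never turns on.

Z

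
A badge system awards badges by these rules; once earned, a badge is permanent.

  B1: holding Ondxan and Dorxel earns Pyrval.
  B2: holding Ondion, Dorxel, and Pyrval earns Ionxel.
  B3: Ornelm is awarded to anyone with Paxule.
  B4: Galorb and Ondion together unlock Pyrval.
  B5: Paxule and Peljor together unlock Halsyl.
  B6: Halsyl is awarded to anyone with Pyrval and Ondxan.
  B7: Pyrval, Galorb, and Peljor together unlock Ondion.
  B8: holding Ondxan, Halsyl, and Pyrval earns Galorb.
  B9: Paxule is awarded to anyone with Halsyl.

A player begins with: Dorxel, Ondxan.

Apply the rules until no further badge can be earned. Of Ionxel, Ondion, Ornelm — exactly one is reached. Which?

Ornelm

With Ondxan and Dorxel, Pyrval is earned (B1).
With Pyrval and Ondxan, Halsyl is earned (B6).
With Halsyl, Paxule is earned (B9).
With Paxule, Ornelm is earned (B3).
Ondion would need Pyrval, Galorb, and Peljor (B7), but Peljor is never earned. Ionxel would need Ondion, Dorxel, and Pyrval (B2), but Ondion is never earned.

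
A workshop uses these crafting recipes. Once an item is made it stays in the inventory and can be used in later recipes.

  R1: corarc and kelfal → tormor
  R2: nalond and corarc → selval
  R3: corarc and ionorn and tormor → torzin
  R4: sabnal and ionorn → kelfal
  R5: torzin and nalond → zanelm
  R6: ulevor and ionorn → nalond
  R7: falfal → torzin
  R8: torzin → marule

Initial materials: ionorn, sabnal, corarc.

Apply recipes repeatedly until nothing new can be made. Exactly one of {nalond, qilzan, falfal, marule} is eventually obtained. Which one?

marule

Using R4, sabnal and ionorn make kelfal.
corarc and kelfal → tormor (R1).
Using R3, corarc, ionorn, and tormor make torzin.
torzin → marule (R8).
No rule produces qilzan, and it is not given. No rule produces falfal, and it is not given. nalond would need ulevor and ionorn (R6), but ulevor is never obtained.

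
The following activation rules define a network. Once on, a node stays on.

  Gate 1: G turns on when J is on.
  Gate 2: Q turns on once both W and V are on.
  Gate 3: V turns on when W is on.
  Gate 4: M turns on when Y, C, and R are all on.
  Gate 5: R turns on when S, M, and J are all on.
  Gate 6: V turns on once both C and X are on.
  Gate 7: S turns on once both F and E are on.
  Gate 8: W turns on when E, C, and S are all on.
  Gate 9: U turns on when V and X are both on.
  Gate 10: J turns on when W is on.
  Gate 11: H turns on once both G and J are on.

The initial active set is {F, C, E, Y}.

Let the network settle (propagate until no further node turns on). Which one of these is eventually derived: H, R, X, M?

Gate 7: F and E on → S on.
Gate 8: E, C, and S on → W on.
Gate 10: W on → J on.
J is on, so G turns on (Gate 1).
Gate 11: G and J on → H on.
M would need Y, C, and R (Gate 4), but R never turns on. No rule produces X, and it is not given. R would need S, M, and J (Gate 5), but M never turns on.

H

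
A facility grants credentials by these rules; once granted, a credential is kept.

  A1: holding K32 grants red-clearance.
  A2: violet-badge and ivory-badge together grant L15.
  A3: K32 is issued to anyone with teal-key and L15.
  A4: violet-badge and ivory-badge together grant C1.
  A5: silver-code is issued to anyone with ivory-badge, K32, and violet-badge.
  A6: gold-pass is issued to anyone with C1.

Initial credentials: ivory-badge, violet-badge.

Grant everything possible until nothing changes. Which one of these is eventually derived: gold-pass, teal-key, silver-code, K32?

gold-pass

Holding violet-badge and ivory-badge grants C1 (A4).
Holding C1 grants gold-pass (A6).
silver-code would need ivory-badge, K32, and violet-badge (A5), but K32 is never granted. No rule produces teal-key, and it is not given. K32 would need teal-key and L15 (A3), but teal-key is never granted.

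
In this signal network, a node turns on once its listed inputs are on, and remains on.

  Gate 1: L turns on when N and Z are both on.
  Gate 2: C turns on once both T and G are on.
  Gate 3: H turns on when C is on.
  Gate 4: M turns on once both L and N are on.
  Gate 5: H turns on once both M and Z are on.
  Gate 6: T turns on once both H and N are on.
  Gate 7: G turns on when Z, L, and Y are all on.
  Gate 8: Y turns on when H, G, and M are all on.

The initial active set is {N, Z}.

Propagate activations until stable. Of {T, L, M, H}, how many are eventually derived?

4

Gate 1: N and Z on → L on.
L and N are on, so M turns on (Gate 4).
M and Z are on, so H turns on (Gate 5).
Gate 6: H and N on → T on.
T: reached.
L: reached.
M: reached.
H: reached.
All 4 are reached.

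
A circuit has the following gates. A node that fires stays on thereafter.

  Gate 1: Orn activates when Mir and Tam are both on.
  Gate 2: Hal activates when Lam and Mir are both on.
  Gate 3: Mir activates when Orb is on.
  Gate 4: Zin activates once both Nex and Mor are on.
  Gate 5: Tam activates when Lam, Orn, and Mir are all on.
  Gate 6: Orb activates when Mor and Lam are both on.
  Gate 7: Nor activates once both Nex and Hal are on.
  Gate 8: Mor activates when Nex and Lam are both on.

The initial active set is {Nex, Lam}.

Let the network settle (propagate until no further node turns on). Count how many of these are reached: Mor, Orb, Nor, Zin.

Gate 8: Nex and Lam on → Mor on.
Nex and Mor are on, so Zin activates (Gate 4).
Mor and Lam are on, so Orb activates (Gate 6).
Orb is on, so Mir activates (Gate 3).
Lam and Mir are on, so Hal activates (Gate 2).
Gate 7: Nex and Hal on → Nor on.
Mor: reached.
Orb: reached.
Nor: reached.
Zin: reached.
All 4 are reached.

4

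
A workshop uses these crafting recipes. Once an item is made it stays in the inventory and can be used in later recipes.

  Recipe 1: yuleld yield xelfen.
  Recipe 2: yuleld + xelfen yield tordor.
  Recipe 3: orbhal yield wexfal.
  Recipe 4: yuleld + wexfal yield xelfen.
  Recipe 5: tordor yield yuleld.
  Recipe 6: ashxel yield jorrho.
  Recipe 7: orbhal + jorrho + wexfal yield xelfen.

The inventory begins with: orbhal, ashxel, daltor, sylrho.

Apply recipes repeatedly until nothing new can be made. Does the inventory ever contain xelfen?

ashxel → jorrho (Recipe 6).
Using Recipe 3, orbhal makes wexfal.
Using Recipe 7, orbhal, jorrho, and wexfal make xelfen.

Yes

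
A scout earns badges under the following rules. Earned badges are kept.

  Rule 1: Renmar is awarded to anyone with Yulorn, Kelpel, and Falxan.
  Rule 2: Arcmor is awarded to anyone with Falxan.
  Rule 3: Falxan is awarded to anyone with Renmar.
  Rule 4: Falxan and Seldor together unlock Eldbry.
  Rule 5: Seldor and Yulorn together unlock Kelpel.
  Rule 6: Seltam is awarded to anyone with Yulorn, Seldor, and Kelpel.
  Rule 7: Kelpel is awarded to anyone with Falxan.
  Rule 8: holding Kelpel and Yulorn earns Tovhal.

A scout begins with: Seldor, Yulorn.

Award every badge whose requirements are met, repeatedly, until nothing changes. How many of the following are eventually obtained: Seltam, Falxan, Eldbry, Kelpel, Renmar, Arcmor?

With Seldor and Yulorn, Kelpel is earned (Rule 5).
With Yulorn, Seldor, and Kelpel, Seltam is earned (Rule 6).
Seltam: reached.
Falxan would need Renmar (Rule 3), but Renmar is never earned.
Eldbry would need Falxan and Seldor (Rule 4), but Falxan is never earned.
Kelpel: reached.
Renmar would need Yulorn, Kelpel, and Falxan (Rule 1), but Falxan is never earned.
Arcmor would need Falxan (Rule 2), but Falxan is never earned.
Reached: Seltam and Kelpel — 2 of the 6.

2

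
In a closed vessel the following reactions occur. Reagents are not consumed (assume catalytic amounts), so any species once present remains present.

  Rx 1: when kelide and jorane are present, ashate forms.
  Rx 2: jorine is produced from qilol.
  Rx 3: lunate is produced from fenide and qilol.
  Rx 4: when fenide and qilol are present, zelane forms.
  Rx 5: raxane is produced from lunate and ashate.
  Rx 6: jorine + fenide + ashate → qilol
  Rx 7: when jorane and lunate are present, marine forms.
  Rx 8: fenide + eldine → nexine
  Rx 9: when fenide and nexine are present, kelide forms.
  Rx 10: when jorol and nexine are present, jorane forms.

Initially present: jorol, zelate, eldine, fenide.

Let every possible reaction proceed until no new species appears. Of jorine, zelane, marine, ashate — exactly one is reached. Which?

fenide and eldine present → nexine forms (Rx 8).
jorol and nexine present → jorane forms (Rx 10).
fenide and nexine present → kelide forms (Rx 9).
kelide and jorane present → ashate forms (Rx 1).
marine would need jorane and lunate (Rx 7), but lunate never forms. jorine would need qilol (Rx 2), but qilol never forms. zelane would need fenide and qilol (Rx 4), but qilol never forms.

ashate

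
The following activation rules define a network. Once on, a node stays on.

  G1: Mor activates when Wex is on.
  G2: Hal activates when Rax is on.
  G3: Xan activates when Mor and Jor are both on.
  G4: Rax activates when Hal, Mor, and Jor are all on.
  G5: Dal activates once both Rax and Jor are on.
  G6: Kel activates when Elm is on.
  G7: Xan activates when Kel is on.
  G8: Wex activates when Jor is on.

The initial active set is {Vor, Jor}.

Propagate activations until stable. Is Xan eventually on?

Jor is on, so Wex activates (G8).
Wex is on, so Mor activates (G1).
G3: Mor and Jor on → Xan on.

Yes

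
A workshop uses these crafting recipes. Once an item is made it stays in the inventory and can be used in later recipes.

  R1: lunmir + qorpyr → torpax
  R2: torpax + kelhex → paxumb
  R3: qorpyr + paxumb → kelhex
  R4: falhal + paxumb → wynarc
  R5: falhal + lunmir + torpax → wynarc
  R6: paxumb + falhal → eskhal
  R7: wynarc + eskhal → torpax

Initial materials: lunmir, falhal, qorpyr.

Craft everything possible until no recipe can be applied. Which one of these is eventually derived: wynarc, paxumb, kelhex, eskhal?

wynarc

lunmir + qorpyr → torpax (R1).
Using R5, falhal, lunmir, and torpax make wynarc.
kelhex would need qorpyr and paxumb (R3), but paxumb is never obtained. paxumb would need torpax and kelhex (R2), but kelhex is never obtained. eskhal would need paxumb and falhal (R6), but paxumb is never obtained.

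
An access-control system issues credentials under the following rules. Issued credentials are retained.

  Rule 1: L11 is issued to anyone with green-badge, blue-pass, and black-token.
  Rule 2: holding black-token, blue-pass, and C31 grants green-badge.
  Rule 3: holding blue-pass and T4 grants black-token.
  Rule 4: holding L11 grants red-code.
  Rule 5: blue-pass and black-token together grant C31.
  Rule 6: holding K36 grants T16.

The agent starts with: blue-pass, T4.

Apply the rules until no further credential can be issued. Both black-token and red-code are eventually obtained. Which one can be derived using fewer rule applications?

black-token: Holding blue-pass and T4 grants black-token (Rule 3). [1 rule application]
red-code: Holding blue-pass and T4 grants black-token (Rule 3). Holding blue-pass and black-token grants C31 (Rule 5). Holding black-token, blue-pass, and C31 grants green-badge (Rule 2). Holding green-badge, blue-pass, and black-token grants L11 (Rule 1). Holding L11 grants red-code (Rule 4). [5 rule applications]
black-token needs fewer.

black-token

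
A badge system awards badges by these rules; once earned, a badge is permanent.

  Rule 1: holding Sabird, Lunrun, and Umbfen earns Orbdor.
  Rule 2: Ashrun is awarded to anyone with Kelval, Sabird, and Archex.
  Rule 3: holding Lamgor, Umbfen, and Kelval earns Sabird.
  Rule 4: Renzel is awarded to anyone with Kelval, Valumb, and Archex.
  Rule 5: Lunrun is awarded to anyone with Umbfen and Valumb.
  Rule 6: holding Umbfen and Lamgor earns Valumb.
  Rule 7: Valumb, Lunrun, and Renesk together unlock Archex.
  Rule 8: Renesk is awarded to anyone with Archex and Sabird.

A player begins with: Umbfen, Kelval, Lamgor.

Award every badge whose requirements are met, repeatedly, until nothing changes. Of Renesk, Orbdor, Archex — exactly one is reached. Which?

Orbdor

With Umbfen and Lamgor, Valumb is earned (Rule 6).
With Lamgor, Umbfen, and Kelval, Sabird is earned (Rule 3).
With Umbfen and Valumb, Lunrun is earned (Rule 5).
With Sabird, Lunrun, and Umbfen, Orbdor is earned (Rule 1).
Renesk would need Archex and Sabird (Rule 8), but Archex is never earned. Archex would need Valumb, Lunrun, and Renesk (Rule 7), but Renesk is never earned.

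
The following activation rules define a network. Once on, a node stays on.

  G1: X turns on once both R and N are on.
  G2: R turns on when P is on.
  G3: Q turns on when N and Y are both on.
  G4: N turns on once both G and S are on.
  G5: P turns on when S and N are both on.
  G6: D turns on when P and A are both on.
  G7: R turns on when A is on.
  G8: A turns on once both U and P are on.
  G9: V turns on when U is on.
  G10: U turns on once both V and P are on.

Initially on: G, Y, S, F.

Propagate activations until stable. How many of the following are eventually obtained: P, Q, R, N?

G and S are on, so N turns on (G4).
G3: N and Y on → Q on.
G5: S and N on → P on.
G2: P on → R on.
P: reached.
Q: reached.
R: reached.
N: reached.
All 4 are reached.

4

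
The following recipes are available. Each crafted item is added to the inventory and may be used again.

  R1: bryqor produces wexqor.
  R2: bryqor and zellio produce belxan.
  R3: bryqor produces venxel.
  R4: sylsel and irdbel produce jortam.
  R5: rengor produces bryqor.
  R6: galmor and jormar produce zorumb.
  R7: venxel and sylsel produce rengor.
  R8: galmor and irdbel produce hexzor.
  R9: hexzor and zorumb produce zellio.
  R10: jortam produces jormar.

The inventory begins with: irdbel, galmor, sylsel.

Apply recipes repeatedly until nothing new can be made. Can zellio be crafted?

Yes

galmor and irdbel → hexzor (R8).
sylsel and irdbel → jortam (R4).
jortam → jormar (R10).
Using R6, galmor and jormar make zorumb.
hexzor and zorumb → zellio (R9).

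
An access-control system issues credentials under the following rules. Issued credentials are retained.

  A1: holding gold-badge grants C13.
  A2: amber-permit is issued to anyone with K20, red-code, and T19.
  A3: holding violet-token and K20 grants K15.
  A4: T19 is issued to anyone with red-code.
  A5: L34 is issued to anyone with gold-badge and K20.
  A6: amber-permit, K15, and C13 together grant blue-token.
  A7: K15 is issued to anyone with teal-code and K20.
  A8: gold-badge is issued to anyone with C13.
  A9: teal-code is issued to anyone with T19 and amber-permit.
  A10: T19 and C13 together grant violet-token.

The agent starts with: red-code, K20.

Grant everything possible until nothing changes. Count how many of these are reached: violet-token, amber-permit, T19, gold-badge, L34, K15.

Holding red-code grants T19 (A4).
Holding K20, red-code, and T19 grants amber-permit (A2).
Holding T19 and amber-permit grants teal-code (A9).
Holding teal-code and K20 grants K15 (A7).
violet-token would need T19 and C13 (A10), but C13 is never granted.
amber-permit: reached.
T19: reached.
gold-badge would need C13 (A8), but C13 is never granted.
L34 would need gold-badge and K20 (A5), but gold-badge is never granted.
K15: reached.
Reached: amber-permit, T19, and K15 — 3 of the 6.

3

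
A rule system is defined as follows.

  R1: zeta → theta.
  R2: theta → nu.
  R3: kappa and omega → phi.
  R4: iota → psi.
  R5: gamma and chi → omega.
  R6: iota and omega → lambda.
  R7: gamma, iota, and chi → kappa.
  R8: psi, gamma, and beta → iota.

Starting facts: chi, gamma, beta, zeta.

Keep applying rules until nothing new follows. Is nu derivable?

Yes

From zeta, R1 gives theta.
From theta, R2 gives nu.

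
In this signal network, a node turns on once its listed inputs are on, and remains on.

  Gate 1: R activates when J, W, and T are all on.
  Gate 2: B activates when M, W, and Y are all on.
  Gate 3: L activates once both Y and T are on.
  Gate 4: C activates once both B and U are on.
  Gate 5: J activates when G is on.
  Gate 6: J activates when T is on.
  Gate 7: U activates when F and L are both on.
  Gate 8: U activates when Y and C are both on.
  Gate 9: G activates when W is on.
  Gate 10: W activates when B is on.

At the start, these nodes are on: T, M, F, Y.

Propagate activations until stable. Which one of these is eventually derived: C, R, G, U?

Y and T are on, so L activates (Gate 3).
Gate 7: F and L on → U on.
C would need B and U (Gate 4), but B never turns on. R would need J, W, and T (Gate 1), but W never turns on. G would need W (Gate 9), but W never turns on.

U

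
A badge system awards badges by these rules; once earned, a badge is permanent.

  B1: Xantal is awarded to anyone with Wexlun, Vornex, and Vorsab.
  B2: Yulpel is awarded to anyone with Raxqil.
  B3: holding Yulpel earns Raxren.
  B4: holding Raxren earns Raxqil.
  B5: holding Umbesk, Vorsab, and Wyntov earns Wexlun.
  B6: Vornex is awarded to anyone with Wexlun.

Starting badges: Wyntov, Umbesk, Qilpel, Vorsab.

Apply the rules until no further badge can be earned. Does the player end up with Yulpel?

No

Yulpel would need Raxqil (B2), but Raxqil is never earned.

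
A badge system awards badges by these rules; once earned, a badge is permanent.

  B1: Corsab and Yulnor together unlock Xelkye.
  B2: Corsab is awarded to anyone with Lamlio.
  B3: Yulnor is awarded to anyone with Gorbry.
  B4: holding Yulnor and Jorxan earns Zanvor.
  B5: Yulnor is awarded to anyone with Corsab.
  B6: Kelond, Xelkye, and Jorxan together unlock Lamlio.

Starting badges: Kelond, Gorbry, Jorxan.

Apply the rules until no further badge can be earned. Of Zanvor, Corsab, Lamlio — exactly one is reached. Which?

With Gorbry, Yulnor is earned (B3).
With Yulnor and Jorxan, Zanvor is earned (B4).
Corsab would need Lamlio (B2), but Lamlio is never earned. Lamlio would need Kelond, Xelkye, and Jorxan (B6), but Xelkye is never earned.

Zanvor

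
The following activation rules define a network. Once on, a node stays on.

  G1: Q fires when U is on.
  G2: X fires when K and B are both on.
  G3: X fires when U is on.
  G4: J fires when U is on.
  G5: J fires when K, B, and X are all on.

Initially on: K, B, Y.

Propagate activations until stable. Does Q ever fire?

Q would need U (G1), but U never turns on.

No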